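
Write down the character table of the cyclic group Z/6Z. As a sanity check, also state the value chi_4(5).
Character table of Z/6Z (irreps indexed chi_0,...,chi_5 with chi_k(m) = zeta_6^(k*m), zeta_6 = exp(2*pi*i/6)):
  irrep \ class  {0} (size 1)  {1} (size 1)    {2} (size 1)    {3} (size 1)  {4} (size 1)    {5} (size 1)  
  chi_0          1             1               1               1             1               1             
  chi_1          1             exp(I*pi/3)     exp(2*I*pi/3)   -1            exp(-2*I*pi/3)  exp(-I*pi/3)  
  chi_2          1             exp(2*I*pi/3)   exp(-2*I*pi/3)  1             exp(2*I*pi/3)   exp(-2*I*pi/3)
  chi_3          1             -1              1               -1            1               -1            
  chi_4          1             exp(-2*I*pi/3)  exp(2*I*pi/3)   1             exp(-2*I*pi/3)  exp(2*I*pi/3) 
  chi_5          1             exp(-I*pi/3)    exp(-2*I*pi/3)  -1            exp(2*I*pi/3)   exp(I*pi/3)   

Spot check: chi_4(5) = zeta_6^(4*5) = zeta_6^20 = exp(2*I*pi/3).

Justification: Z/6Z is abelian, so all 6 irreducible complex representations are 1-dimensional. They are given by chi_k(m) = zeta_6^(k*m) for k = 0,...,5. Row orthogonality: sum_m chi_k(m) conj(chi_l(m)) = 6 * [k = l].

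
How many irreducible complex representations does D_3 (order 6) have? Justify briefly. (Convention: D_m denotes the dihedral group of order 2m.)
3

Reasoning: The number of irreducible complex representations of a finite group equals its number of conjugacy classes. D_3 has 3 conjugacy classes ((n+3)/2 for n odd), so D_3 (order 6) has exactly 3 irreducible complex representations.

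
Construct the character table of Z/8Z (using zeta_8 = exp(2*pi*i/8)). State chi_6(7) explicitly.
Character table of Z/8Z (irreps indexed chi_0,...,chi_7 with chi_k(m) = zeta_8^(k*m), zeta_8 = exp(2*pi*i/8)):
  irrep \ class  {0} (size 1)  {1} (size 1)    {2} (size 1)  {3} (size 1)    {4} (size 1)  {5} (size 1)    {6} (size 1)  {7} (size 1)  
  chi_0          1             1               1             1               1             1               1             1             
  chi_1          1             exp(I*pi/4)     I             exp(3*I*pi/4)   -1            exp(-3*I*pi/4)  -I            exp(-I*pi/4)  
  chi_2          1             I               -1            -I              1             I               -1            -I            
  chi_3          1             exp(3*I*pi/4)   -I            exp(I*pi/4)     -1            exp(-I*pi/4)    I             exp(-3*I*pi/4)
  chi_4          1             -1              1             -1              1             -1              1             -1            
  chi_5          1             exp(-3*I*pi/4)  I             exp(-I*pi/4)    -1            exp(I*pi/4)     -I            exp(3*I*pi/4) 
  chi_6          1             -I              -1            I               1             -I              -1            I             
  chi_7          1             exp(-I*pi/4)    -I            exp(-3*I*pi/4)  -1            exp(3*I*pi/4)   I             exp(I*pi/4)   

Spot check: chi_6(7) = zeta_8^(6*7) = zeta_8^42 = I.

Z/8Z is abelian, so all 8 irreducible complex representations are 1-dimensional. They are given by chi_k(m) = zeta_8^(k*m) for k = 0,...,7. Row orthogonality: sum_m chi_k(m) conj(chi_l(m)) = 8 * [k = l].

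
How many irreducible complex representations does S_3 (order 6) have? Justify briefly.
3

Working: The number of irreducible complex representations of a finite group equals its number of conjugacy classes. Conjugacy classes in S_3 correspond to cycle types, i.e. partitions of 3; there are p(3) = 3 of them, so S_3 (order 6) has exactly 3 irreducible complex representations.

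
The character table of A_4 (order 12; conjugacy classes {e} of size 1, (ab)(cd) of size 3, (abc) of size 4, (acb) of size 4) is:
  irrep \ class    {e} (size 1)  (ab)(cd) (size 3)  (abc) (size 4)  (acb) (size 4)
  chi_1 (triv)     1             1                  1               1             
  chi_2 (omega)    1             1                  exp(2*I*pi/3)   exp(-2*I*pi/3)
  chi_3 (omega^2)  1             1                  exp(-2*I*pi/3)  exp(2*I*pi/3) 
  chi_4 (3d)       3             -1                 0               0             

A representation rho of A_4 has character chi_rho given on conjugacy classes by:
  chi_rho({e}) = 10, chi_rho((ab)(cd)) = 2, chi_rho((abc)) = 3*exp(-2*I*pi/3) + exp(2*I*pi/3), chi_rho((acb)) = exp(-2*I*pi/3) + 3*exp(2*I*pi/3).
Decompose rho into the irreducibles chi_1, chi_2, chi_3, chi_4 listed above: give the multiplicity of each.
Multiplicities: chi_1: 0, chi_2: 1, chi_3: 3, chi_4: 2.

Explanation: Use <chi_rho, chi> = (1/|G|) sum_C |C| * chi_rho(C) * conj(chi(C)) with |G| = 12 for each irreducible chi in the table:
  <chi_rho, chi_1> = (1/12)[1*(10)*conj(1) + 3*(2)*conj(1) + 4*(3*exp(-2*I*pi/3) + exp(2*I*pi/3))*conj(1) + 4*(exp(-2*I*pi/3) + 3*exp(2*I*pi/3))*conj(1)]
      = (1/12)[(10) + (6) + (12*exp(-2*I*pi/3) + 4*exp(2*I*pi/3)) + (4*exp(-2*I*pi/3) + 12*exp(2*I*pi/3))] = 0/12 = 0
  <chi_rho, chi_2> = (1/12)[1*(10)*conj(1) + 3*(2)*conj(1) + 4*(3*exp(-2*I*pi/3) + exp(2*I*pi/3))*conj(exp(2*I*pi/3)) + 4*(exp(-2*I*pi/3) + 3*exp(2*I*pi/3))*conj(exp(-2*I*pi/3))]
      = (1/12)[(10) + (6) + (4 + 12*exp(2*I*pi/3)) + (4 + 12*exp(-2*I*pi/3))] = 12/12 = 1
  <chi_rho, chi_3> = (1/12)[1*(10)*conj(1) + 3*(2)*conj(1) + 4*(3*exp(-2*I*pi/3) + exp(2*I*pi/3))*conj(exp(-2*I*pi/3)) + 4*(exp(-2*I*pi/3) + 3*exp(2*I*pi/3))*conj(exp(2*I*pi/3))]
      = (1/12)[(10) + (6) + (12 + 4*exp(-2*I*pi/3)) + (12 + 4*exp(2*I*pi/3))] = 36/12 = 3
  <chi_rho, chi_4> = (1/12)[1*(10)*conj(3) + 3*(2)*conj(-1) + 4*(3*exp(-2*I*pi/3) + exp(2*I*pi/3))*conj(0) + 4*(exp(-2*I*pi/3) + 3*exp(2*I*pi/3))*conj(0)]
      = (1/12)[(30) + (-6) + (0) + (0)] = 24/12 = 2
(Exp terms are combined using exp(i*s)*conj(exp(i*t)) = exp(i*(s-t)), and sums of them are collapsed using the identity that for every m > 1 the m distinct m-th roots of unity sum to 0, e.g. 1 + exp(2*I*pi/3) + exp(-2*I*pi/3) = 0.)
Dimension check: dim(rho) = sum (mult * dim) = 0*1 + 1*1 + 3*1 + 2*3 = 10 = chi_rho(e) = 10.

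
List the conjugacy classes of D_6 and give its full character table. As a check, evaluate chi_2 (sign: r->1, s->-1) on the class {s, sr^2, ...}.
Conjugacy classes: {e} of size 1, {r^3} of size 1, {r^1, r^5} of size 2, {r^2, r^4} of size 2, {s, sr^2, ...} of size 3, {sr, sr^3, ...} of size 3.
Character table:
  irrep \ class              {e} (size 1)  {r^3} (size 1)  {r^1, r^5} (size 2)  {r^2, r^4} (size 2)  {s, sr^2, ...} (size 3)  {sr, sr^3, ...} (size 3)
  chi_1 (triv)               1             1               1                    1                    1                        1                       
  chi_2 (sign: r->1, s->-1)  1             1               1                    1                    -1                       -1                      
  chi_3 (r->-1, s->1)        1             -1              -1                   1                    1                        -1                      
  chi_4 (r->-1, s->-1)       1             -1              -1                   1                    -1                       1                       
  chi_5 (2d, j=1)            2             -2              1                    -1                   0                        0                       
  chi_6 (2d, j=2)            2             2               -1                   -1                   0                        0                       

Spot check: chi_2 (sign: r->1, s->-1) on {s, sr^2, ...} = -1.

D_6 has order 2*6 = 12 with 6 conjugacy classes, hence 6 irreducibles. Sum of squared dims 1 + 1 + 1 + 1 + 4 + 4 = 12 = |G|. Linear characters come from the abelianisation; the 2-dimensional irreps have character r^k -> 2*cos(2*pi*j*k/6), reflections -> 0.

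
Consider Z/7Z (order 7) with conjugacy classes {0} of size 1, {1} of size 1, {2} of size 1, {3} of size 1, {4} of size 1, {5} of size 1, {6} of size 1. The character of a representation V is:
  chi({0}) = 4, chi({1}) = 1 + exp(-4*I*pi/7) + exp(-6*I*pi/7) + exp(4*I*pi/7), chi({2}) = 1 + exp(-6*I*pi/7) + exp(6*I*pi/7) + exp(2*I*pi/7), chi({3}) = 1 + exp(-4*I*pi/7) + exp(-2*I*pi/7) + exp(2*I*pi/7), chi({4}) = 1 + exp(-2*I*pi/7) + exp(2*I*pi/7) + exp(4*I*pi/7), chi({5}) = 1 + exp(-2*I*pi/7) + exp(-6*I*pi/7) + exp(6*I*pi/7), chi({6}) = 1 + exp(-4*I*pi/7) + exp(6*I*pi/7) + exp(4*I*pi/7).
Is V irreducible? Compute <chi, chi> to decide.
Not irreducible (reducible): <chi, chi> = 4 > 1.

Solution. <chi, chi> = (1/|G|) sum_C |C| * |chi(C)|^2 = (1/7)[1*|4|^2 + 1*|1 + exp(-4*I*pi/7) + exp(-6*I*pi/7) + exp(4*I*pi/7)|^2 + 1*|1 + exp(-6*I*pi/7) + exp(6*I*pi/7) + exp(2*I*pi/7)|^2 + 1*|1 + exp(-4*I*pi/7) + exp(-2*I*pi/7) + exp(2*I*pi/7)|^2 + 1*|1 + exp(-2*I*pi/7) + exp(2*I*pi/7) + exp(4*I*pi/7)|^2 + 1*|1 + exp(-2*I*pi/7) + exp(-6*I*pi/7) + exp(6*I*pi/7)|^2 + 1*|1 + exp(-4*I*pi/7) + exp(6*I*pi/7) + exp(4*I*pi/7)|^2]
  = (1/7)[(16) + (4 + 3*exp(-4*I*pi/7) + 2*exp(-6*I*pi/7) + exp(-2*I*pi/7) + exp(2*I*pi/7) + 2*exp(6*I*pi/7) + 3*exp(4*I*pi/7)) + (4 + 2*exp(-2*I*pi/7) + 3*exp(-6*I*pi/7) + exp(-4*I*pi/7) + exp(4*I*pi/7) + 3*exp(6*I*pi/7) + 2*exp(2*I*pi/7)) + (4 + 3*exp(-2*I*pi/7) + 2*exp(-4*I*pi/7) + exp(-6*I*pi/7) + exp(6*I*pi/7) + 2*exp(4*I*pi/7) + 3*exp(2*I*pi/7)) + (4 + 3*exp(-2*I*pi/7) + 2*exp(-4*I*pi/7) + exp(-6*I*pi/7) + exp(6*I*pi/7) + 2*exp(4*I*pi/7) + 3*exp(2*I*pi/7)) + (4 + 2*exp(-2*I*pi/7) + 3*exp(-6*I*pi/7) + exp(-4*I*pi/7) + exp(4*I*pi/7) + 3*exp(6*I*pi/7) + 2*exp(2*I*pi/7)) + (4 + 3*exp(-4*I*pi/7) + 2*exp(-6*I*pi/7) + exp(-2*I*pi/7) + exp(2*I*pi/7) + 2*exp(6*I*pi/7) + 3*exp(4*I*pi/7))] = 28/7 = 4.
(Exp terms are combined using exp(i*s)*conj(exp(i*t)) = exp(i*(s-t)), and sums of them are collapsed using the identity that for every m > 1 the m distinct m-th roots of unity sum to 0, e.g. 1 + exp(2*I*pi/3) + exp(-2*I*pi/3) = 0.)
A character is irreducible iff <chi, chi> = 1, so this representation is reducible.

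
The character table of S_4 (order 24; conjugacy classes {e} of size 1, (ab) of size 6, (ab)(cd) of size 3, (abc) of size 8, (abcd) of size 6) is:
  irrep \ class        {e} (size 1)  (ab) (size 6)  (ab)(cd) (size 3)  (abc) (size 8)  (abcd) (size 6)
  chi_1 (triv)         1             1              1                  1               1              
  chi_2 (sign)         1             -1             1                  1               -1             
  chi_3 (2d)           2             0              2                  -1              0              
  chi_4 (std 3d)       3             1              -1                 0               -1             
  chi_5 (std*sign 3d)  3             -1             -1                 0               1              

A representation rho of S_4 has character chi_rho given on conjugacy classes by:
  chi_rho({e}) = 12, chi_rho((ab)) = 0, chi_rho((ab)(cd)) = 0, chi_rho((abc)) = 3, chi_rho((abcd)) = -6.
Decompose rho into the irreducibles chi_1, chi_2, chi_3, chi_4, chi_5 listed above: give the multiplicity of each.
Multiplicities: chi_1: 0, chi_2: 3, chi_3: 0, chi_4: 3, chi_5: 0.

Proof sketch: Use <chi_rho, chi> = (1/|G|) sum_C |C| * chi_rho(C) * conj(chi(C)) with |G| = 24 for each irreducible chi in the table:
  <chi_rho, chi_1> = (1/24)[1*(12)*conj(1) + 6*(0)*conj(1) + 3*(0)*conj(1) + 8*(3)*conj(1) + 6*(-6)*conj(1)]
      = (1/24)[(12) + (0) + (0) + (24) + (-36)] = 0/24 = 0
  <chi_rho, chi_2> = (1/24)[1*(12)*conj(1) + 6*(0)*conj(-1) + 3*(0)*conj(1) + 8*(3)*conj(1) + 6*(-6)*conj(-1)]
      = (1/24)[(12) + (0) + (0) + (24) + (36)] = 72/24 = 3
  <chi_rho, chi_3> = (1/24)[1*(12)*conj(2) + 6*(0)*conj(0) + 3*(0)*conj(2) + 8*(3)*conj(-1) + 6*(-6)*conj(0)]
      = (1/24)[(24) + (0) + (0) + (-24) + (0)] = 0/24 = 0
  <chi_rho, chi_4> = (1/24)[1*(12)*conj(3) + 6*(0)*conj(1) + 3*(0)*conj(-1) + 8*(3)*conj(0) + 6*(-6)*conj(-1)]
      = (1/24)[(36) + (0) + (0) + (0) + (36)] = 72/24 = 3
  <chi_rho, chi_5> = (1/24)[1*(12)*conj(3) + 6*(0)*conj(-1) + 3*(0)*conj(-1) + 8*(3)*conj(0) + 6*(-6)*conj(1)]
      = (1/24)[(36) + (0) + (0) + (0) + (-36)] = 0/24 = 0
Dimension check: dim(rho) = sum (mult * dim) = 0*1 + 3*1 + 0*2 + 3*3 + 0*3 = 12 = chi_rho(e) = 12.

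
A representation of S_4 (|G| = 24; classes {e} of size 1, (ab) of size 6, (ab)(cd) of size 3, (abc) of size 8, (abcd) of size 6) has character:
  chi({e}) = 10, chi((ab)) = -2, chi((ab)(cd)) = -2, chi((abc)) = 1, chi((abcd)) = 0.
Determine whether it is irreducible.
Not irreducible (reducible): <chi, chi> = 6 > 1.

Why: <chi, chi> = (1/|G|) sum_C |C| * |chi(C)|^2 = (1/24)[1*|10|^2 + 6*|-2|^2 + 3*|-2|^2 + 8*|1|^2 + 6*|0|^2]
  = (1/24)[(100) + (24) + (12) + (8) + (0)] = 144/24 = 6.
A character is irreducible iff <chi, chi> = 1, so this representation is reducible.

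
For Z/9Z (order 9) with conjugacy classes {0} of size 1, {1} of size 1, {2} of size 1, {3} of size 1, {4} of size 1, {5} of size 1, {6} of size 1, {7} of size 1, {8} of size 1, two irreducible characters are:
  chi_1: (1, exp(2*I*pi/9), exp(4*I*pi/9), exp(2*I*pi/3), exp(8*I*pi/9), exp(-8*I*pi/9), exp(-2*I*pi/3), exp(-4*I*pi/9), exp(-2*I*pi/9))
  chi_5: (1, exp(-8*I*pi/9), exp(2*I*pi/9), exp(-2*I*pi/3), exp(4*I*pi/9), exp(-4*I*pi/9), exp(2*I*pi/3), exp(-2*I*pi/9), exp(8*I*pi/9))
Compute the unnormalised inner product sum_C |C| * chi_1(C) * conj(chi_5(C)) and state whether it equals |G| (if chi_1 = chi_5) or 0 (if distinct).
Sum = 0; so <chi_1, chi_5> = 0 (distinct irreducibles are orthogonal).

Compute term by term over conjugacy classes (|C| * chi_1(C) * conj(chi_5(C))):
  1*(1)*conj(1) + 1*(exp(2*I*pi/9))*conj(exp(-8*I*pi/9)) + 1*(exp(4*I*pi/9))*conj(exp(2*I*pi/9)) + 1*(exp(2*I*pi/3))*conj(exp(-2*I*pi/3)) + 1*(exp(8*I*pi/9))*conj(exp(4*I*pi/9)) + 1*(exp(-8*I*pi/9))*conj(exp(-4*I*pi/9)) + 1*(exp(-2*I*pi/3))*conj(exp(2*I*pi/3)) + 1*(exp(-4*I*pi/9))*conj(exp(-2*I*pi/9)) + 1*(exp(-2*I*pi/9))*conj(exp(8*I*pi/9))
  = (1) + (exp(-8*I*pi/9)) + (exp(2*I*pi/9)) + (exp(-2*I*pi/3)) + (exp(4*I*pi/9)) + (exp(-4*I*pi/9)) + (exp(2*I*pi/3)) + (exp(-2*I*pi/9)) + (exp(8*I*pi/9))
  = 0.
(Exp terms are combined using exp(i*s)*conj(exp(i*t)) = exp(i*(s-t)), and sums of them are collapsed using the identity that for every m > 1 the m distinct m-th roots of unity sum to 0, e.g. 1 + exp(2*I*pi/3) + exp(-2*I*pi/3) = 0.)
Dividing by |G| = 9 gives 0/9 = 0, matching the row-orthogonality relation <chi_1, chi_5> = [chi_1 = chi_5].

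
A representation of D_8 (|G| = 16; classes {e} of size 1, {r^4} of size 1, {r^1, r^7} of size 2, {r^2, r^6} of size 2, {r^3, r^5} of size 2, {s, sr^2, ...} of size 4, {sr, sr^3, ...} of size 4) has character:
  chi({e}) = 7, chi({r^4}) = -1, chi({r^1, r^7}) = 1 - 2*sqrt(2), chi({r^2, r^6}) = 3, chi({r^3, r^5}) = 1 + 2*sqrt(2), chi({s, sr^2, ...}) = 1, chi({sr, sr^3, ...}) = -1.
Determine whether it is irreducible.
Not irreducible (reducible): <chi, chi> = 7 > 1.

Details: <chi, chi> = (1/|G|) sum_C |C| * |chi(C)|^2 = (1/16)[1*|7|^2 + 1*|-1|^2 + 2*|1 - 2*sqrt(2)|^2 + 2*|3|^2 + 2*|1 + 2*sqrt(2)|^2 + 4*|1|^2 + 4*|-1|^2]
  = (1/16)[(49) + (1) + (18 - 8*sqrt(2)) + (18) + (8*sqrt(2) + 18) + (4) + (4)] = 112/16 = 7.
A character is irreducible iff <chi, chi> = 1, so this representation is reducible.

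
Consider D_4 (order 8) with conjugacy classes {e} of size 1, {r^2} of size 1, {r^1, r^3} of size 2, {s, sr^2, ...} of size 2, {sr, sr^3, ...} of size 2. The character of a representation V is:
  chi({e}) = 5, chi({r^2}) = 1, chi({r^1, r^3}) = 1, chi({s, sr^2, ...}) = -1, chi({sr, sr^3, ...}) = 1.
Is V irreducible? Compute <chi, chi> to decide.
Not irreducible (reducible): <chi, chi> = 4 > 1.

Argument: <chi, chi> = (1/|G|) sum_C |C| * |chi(C)|^2 = (1/8)[1*|5|^2 + 1*|1|^2 + 2*|1|^2 + 2*|-1|^2 + 2*|1|^2]
  = (1/8)[(25) + (1) + (2) + (2) + (2)] = 32/8 = 4.
A character is irreducible iff <chi, chi> = 1, so this representation is reducible.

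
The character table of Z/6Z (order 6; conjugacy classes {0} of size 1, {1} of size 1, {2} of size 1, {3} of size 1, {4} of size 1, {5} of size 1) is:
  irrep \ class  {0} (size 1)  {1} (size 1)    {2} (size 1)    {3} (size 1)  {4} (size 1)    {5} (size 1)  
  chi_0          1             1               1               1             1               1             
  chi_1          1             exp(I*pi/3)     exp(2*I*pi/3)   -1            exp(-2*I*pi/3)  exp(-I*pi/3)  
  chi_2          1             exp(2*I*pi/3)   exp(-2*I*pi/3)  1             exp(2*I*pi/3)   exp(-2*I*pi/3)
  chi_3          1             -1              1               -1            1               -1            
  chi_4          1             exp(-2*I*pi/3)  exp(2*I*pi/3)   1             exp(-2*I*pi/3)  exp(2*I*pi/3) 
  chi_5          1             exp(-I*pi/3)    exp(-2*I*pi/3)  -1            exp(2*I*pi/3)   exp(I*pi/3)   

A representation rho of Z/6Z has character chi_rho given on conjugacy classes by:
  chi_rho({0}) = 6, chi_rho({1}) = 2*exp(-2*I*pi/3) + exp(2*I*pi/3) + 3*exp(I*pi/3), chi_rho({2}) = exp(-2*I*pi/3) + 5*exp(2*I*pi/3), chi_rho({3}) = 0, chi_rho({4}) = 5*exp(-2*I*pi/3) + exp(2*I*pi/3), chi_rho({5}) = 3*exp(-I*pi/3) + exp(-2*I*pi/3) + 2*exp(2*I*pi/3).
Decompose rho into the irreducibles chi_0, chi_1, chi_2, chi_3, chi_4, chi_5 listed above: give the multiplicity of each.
Multiplicities: chi_0: 0, chi_1: 3, chi_2: 1, chi_3: 0, chi_4: 2, chi_5: 0.

Details: Use <chi_rho, chi> = (1/|G|) sum_C |C| * chi_rho(C) * conj(chi(C)) with |G| = 6 for each irreducible chi in the table:
  <chi_rho, chi_0> = (1/6)[1*(6)*conj(1) + 1*(2*exp(-2*I*pi/3) + exp(2*I*pi/3) + 3*exp(I*pi/3))*conj(1) + 1*(exp(-2*I*pi/3) + 5*exp(2*I*pi/3))*conj(1) + 1*(0)*conj(1) + 1*(5*exp(-2*I*pi/3) + exp(2*I*pi/3))*conj(1) + 1*(3*exp(-I*pi/3) + exp(-2*I*pi/3) + 2*exp(2*I*pi/3))*conj(1)]
      = (1/6)[(6) + (2*exp(-2*I*pi/3) + exp(2*I*pi/3) + 3*exp(I*pi/3)) + (exp(-2*I*pi/3) + 5*exp(2*I*pi/3)) + (0) + (5*exp(-2*I*pi/3) + exp(2*I*pi/3)) + (3*exp(-I*pi/3) + exp(-2*I*pi/3) + 2*exp(2*I*pi/3))] = 0/6 = 0
  <chi_rho, chi_1> = (1/6)[1*(6)*conj(1) + 1*(2*exp(-2*I*pi/3) + exp(2*I*pi/3) + 3*exp(I*pi/3))*conj(exp(I*pi/3)) + 1*(exp(-2*I*pi/3) + 5*exp(2*I*pi/3))*conj(exp(2*I*pi/3)) + 1*(0)*conj(-1) + 1*(5*exp(-2*I*pi/3) + exp(2*I*pi/3))*conj(exp(-2*I*pi/3)) + 1*(3*exp(-I*pi/3) + exp(-2*I*pi/3) + 2*exp(2*I*pi/3))*conj(exp(-I*pi/3))]
      = (1/6)[(6) + (1 + exp(I*pi/3)) + (5 + exp(2*I*pi/3)) + (0) + (5 + exp(-2*I*pi/3)) + (1 + exp(-I*pi/3))] = 18/6 = 3
  <chi_rho, chi_2> = (1/6)[1*(6)*conj(1) + 1*(2*exp(-2*I*pi/3) + exp(2*I*pi/3) + 3*exp(I*pi/3))*conj(exp(2*I*pi/3)) + 1*(exp(-2*I*pi/3) + 5*exp(2*I*pi/3))*conj(exp(-2*I*pi/3)) + 1*(0)*conj(1) + 1*(5*exp(-2*I*pi/3) + exp(2*I*pi/3))*conj(exp(2*I*pi/3)) + 1*(3*exp(-I*pi/3) + exp(-2*I*pi/3) + 2*exp(2*I*pi/3))*conj(exp(-2*I*pi/3))]
      = (1/6)[(6) + (1 + 3*exp(-I*pi/3) + 2*exp(2*I*pi/3)) + (1 + 5*exp(-2*I*pi/3)) + (0) + (1 + 5*exp(2*I*pi/3)) + (1 + 2*exp(-2*I*pi/3) + 3*exp(I*pi/3))] = 6/6 = 1
  <chi_rho, chi_3> = (1/6)[1*(6)*conj(1) + 1*(2*exp(-2*I*pi/3) + exp(2*I*pi/3) + 3*exp(I*pi/3))*conj(-1) + 1*(exp(-2*I*pi/3) + 5*exp(2*I*pi/3))*conj(1) + 1*(0)*conj(-1) + 1*(5*exp(-2*I*pi/3) + exp(2*I*pi/3))*conj(1) + 1*(3*exp(-I*pi/3) + exp(-2*I*pi/3) + 2*exp(2*I*pi/3))*conj(-1)]
      = (1/6)[(6) + (-3*exp(I*pi/3) - exp(2*I*pi/3) - 2*exp(-2*I*pi/3)) + (exp(-2*I*pi/3) + 5*exp(2*I*pi/3)) + (0) + (5*exp(-2*I*pi/3) + exp(2*I*pi/3)) + (-2*exp(2*I*pi/3) - exp(-2*I*pi/3) - 3*exp(-I*pi/3))] = 0/6 = 0
  <chi_rho, chi_4> = (1/6)[1*(6)*conj(1) + 1*(2*exp(-2*I*pi/3) + exp(2*I*pi/3) + 3*exp(I*pi/3))*conj(exp(-2*I*pi/3)) + 1*(exp(-2*I*pi/3) + 5*exp(2*I*pi/3))*conj(exp(2*I*pi/3)) + 1*(0)*conj(1) + 1*(5*exp(-2*I*pi/3) + exp(2*I*pi/3))*conj(exp(-2*I*pi/3)) + 1*(3*exp(-I*pi/3) + exp(-2*I*pi/3) + 2*exp(2*I*pi/3))*conj(exp(2*I*pi/3))]
      = (1/6)[(6) + (-1 + exp(-2*I*pi/3)) + (5 + exp(2*I*pi/3)) + (0) + (5 + exp(-2*I*pi/3)) + (-1 + exp(2*I*pi/3))] = 12/6 = 2
  <chi_rho, chi_5> = (1/6)[1*(6)*conj(1) + 1*(2*exp(-2*I*pi/3) + exp(2*I*pi/3) + 3*exp(I*pi/3))*conj(exp(-I*pi/3)) + 1*(exp(-2*I*pi/3) + 5*exp(2*I*pi/3))*conj(exp(-2*I*pi/3)) + 1*(0)*conj(-1) + 1*(5*exp(-2*I*pi/3) + exp(2*I*pi/3))*conj(exp(2*I*pi/3)) + 1*(3*exp(-I*pi/3) + exp(-2*I*pi/3) + 2*exp(2*I*pi/3))*conj(exp(I*pi/3))]
      = (1/6)[(6) + (-1 + 2*exp(-I*pi/3) + 3*exp(2*I*pi/3)) + (1 + 5*exp(-2*I*pi/3)) + (0) + (1 + 5*exp(2*I*pi/3)) + (-1 + 3*exp(-2*I*pi/3) + 2*exp(I*pi/3))] = 0/6 = 0
(Exp terms are combined using exp(i*s)*conj(exp(i*t)) = exp(i*(s-t)), and sums of them are collapsed using the identity that for every m > 1 the m distinct m-th roots of unity sum to 0, e.g. 1 + exp(2*I*pi/3) + exp(-2*I*pi/3) = 0.)
Dimension check: dim(rho) = sum (mult * dim) = 0*1 + 3*1 + 1*1 + 0*1 + 2*1 + 0*1 = 6 = chi_rho(e) = 6.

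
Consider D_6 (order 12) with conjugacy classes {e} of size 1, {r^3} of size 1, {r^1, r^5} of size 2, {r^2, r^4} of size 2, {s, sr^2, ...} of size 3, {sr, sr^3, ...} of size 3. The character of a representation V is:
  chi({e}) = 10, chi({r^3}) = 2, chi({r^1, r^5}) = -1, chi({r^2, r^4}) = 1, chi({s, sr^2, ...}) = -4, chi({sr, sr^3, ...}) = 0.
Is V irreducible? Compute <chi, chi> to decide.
Not irreducible (reducible): <chi, chi> = 13 > 1.

Derivation: <chi, chi> = (1/|G|) sum_C |C| * |chi(C)|^2 = (1/12)[1*|10|^2 + 1*|2|^2 + 2*|-1|^2 + 2*|1|^2 + 3*|-4|^2 + 3*|0|^2]
  = (1/12)[(100) + (4) + (2) + (2) + (48) + (0)] = 156/12 = 13.
A character is irreducible iff <chi, chi> = 1, so this representation is reducible.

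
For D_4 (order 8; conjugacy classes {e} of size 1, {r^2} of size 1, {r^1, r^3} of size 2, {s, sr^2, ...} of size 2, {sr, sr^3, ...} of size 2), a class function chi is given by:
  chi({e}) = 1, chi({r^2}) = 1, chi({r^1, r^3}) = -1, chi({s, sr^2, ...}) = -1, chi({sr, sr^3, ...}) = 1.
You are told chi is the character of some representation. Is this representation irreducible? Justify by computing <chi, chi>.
Irreducible: <chi, chi> = 1.

Details: <chi, chi> = (1/|G|) sum_C |C| * |chi(C)|^2 = (1/8)[1*|1|^2 + 1*|1|^2 + 2*|-1|^2 + 2*|-1|^2 + 2*|1|^2]
  = (1/8)[(1) + (1) + (2) + (2) + (2)] = 8/8 = 1.
A character is irreducible iff <chi, chi> = 1, so this representation is irreducible.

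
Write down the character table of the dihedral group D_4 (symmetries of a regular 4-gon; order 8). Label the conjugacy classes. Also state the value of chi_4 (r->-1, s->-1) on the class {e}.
Conjugacy classes: {e} of size 1, {r^2} of size 1, {r^1, r^3} of size 2, {s, sr^2, ...} of size 2, {sr, sr^3, ...} of size 2.
Character table:
  irrep \ class              {e} (size 1)  {r^2} (size 1)  {r^1, r^3} (size 2)  {s, sr^2, ...} (size 2)  {sr, sr^3, ...} (size 2)
  chi_1 (triv)               1             1               1                    1                        1                       
  chi_2 (sign: r->1, s->-1)  1             1               1                    -1                       -1                      
  chi_3 (r->-1, s->1)        1             1               -1                   1                        -1                      
  chi_4 (r->-1, s->-1)       1             1               -1                   -1                       1                       
  chi_5 (2d, j=1)            2             -2              0                    0                        0                       

Spot check: chi_4 (r->-1, s->-1) on {e} = 1.

Argument: D_4 has order 2*4 = 8 with 5 conjugacy classes, hence 5 irreducibles. Sum of squared dims 1 + 1 + 1 + 1 + 4 = 8 = |G|. Linear characters come from the abelianisation; the 2-dimensional irreps have character r^k -> 2*cos(2*pi*j*k/4), reflections -> 0.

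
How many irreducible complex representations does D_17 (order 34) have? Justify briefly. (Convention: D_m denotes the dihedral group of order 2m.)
10

Solution. The number of irreducible complex representations of a finite group equals its number of conjugacy classes. D_17 has 10 conjugacy classes ((n+3)/2 for n odd), so D_17 (order 34) has exactly 10 irreducible complex representations.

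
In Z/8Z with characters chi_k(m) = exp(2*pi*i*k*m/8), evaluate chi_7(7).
chi_7(7) = zeta_8^49 = exp(I*pi/4)

Why: chi_7(7) = zeta_8^(7*7) = zeta_8^49. Since zeta_8^8 = 1, this equals zeta_8^1 = exp(2*pi*i*1/8) = exp(I*pi/4).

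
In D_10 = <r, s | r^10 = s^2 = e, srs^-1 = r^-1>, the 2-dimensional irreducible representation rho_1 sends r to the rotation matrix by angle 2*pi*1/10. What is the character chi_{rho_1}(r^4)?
chi_{rho_1}(r^4) = 2*cos(2*pi*1*4/10) = -sqrt(5)/2 - 1/2

Why: rho_1(r^4) is rotation by angle 2*pi*1*4/10, whose trace is 2*cos(2*pi*1*4/10) = -sqrt(5)/2 - 1/2.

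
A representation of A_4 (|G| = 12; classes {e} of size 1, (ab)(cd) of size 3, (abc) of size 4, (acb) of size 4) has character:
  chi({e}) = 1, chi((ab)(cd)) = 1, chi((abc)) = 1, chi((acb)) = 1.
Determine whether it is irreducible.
Irreducible: <chi, chi> = 1.

<chi, chi> = (1/|G|) sum_C |C| * |chi(C)|^2 = (1/12)[1*|1|^2 + 3*|1|^2 + 4*|1|^2 + 4*|1|^2]
  = (1/12)[(1) + (3) + (4) + (4)] = 12/12 = 1.
(Exp terms are combined using exp(i*s)*conj(exp(i*t)) = exp(i*(s-t)), and sums of them are collapsed using the identity that for every m > 1 the m distinct m-th roots of unity sum to 0, e.g. 1 + exp(2*I*pi/3) + exp(-2*I*pi/3) = 0.)
A character is irreducible iff <chi, chi> = 1, so this representation is irreducible.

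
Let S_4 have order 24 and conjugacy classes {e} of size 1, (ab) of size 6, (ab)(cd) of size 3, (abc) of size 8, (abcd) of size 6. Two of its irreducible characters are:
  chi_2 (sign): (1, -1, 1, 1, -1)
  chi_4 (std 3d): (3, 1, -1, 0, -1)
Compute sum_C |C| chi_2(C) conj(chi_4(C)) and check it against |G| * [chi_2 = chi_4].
Sum = 0; so <chi_2, chi_4> = 0 (distinct irreducibles are orthogonal).

Details: Compute term by term over conjugacy classes (|C| * chi_2(C) * conj(chi_4(C))):
  1*(1)*conj(3) + 6*(-1)*conj(1) + 3*(1)*conj(-1) + 8*(1)*conj(0) + 6*(-1)*conj(-1)
  = (3) + (-6) + (-3) + (0) + (6)
  = 0.
Dividing by |G| = 24 gives 0/24 = 0, matching the row-orthogonality relation <chi_2, chi_4> = [chi_2 = chi_4].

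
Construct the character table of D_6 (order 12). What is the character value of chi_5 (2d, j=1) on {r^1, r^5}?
Conjugacy classes: {e} of size 1, {r^3} of size 1, {r^1, r^5} of size 2, {r^2, r^4} of size 2, {s, sr^2, ...} of size 3, {sr, sr^3, ...} of size 3.
Character table:
  irrep \ class              {e} (size 1)  {r^3} (size 1)  {r^1, r^5} (size 2)  {r^2, r^4} (size 2)  {s, sr^2, ...} (size 3)  {sr, sr^3, ...} (size 3)
  chi_1 (triv)               1             1               1                    1                    1                        1                       
  chi_2 (sign: r->1, s->-1)  1             1               1                    1                    -1                       -1                      
  chi_3 (r->-1, s->1)        1             -1              -1                   1                    1                        -1                      
  chi_4 (r->-1, s->-1)       1             -1              -1                   1                    -1                       1                       
  chi_5 (2d, j=1)            2             -2              1                    -1                   0                        0                       
  chi_6 (2d, j=2)            2             2               -1                   -1                   0                        0                       

Spot check: chi_5 (2d, j=1) on {r^1, r^5} = 1.

Details: D_6 has order 2*6 = 12 with 6 conjugacy classes, hence 6 irreducibles. Sum of squared dims 1 + 1 + 1 + 1 + 4 + 4 = 12 = |G|. Linear characters come from the abelianisation; the 2-dimensional irreps have character r^k -> 2*cos(2*pi*j*k/6), reflections -> 0.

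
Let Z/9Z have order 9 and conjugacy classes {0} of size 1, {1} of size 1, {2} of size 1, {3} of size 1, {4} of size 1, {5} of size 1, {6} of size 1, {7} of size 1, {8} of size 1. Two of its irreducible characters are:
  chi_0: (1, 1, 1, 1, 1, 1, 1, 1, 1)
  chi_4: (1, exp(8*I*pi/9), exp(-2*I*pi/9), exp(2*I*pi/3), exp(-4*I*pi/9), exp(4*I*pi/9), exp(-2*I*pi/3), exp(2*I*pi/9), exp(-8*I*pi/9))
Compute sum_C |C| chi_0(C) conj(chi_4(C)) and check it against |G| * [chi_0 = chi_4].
Sum = 0; so <chi_0, chi_4> = 0 (distinct irreducibles are orthogonal).

Argument: Compute term by term over conjugacy classes (|C| * chi_0(C) * conj(chi_4(C))):
  1*(1)*conj(1) + 1*(1)*conj(exp(8*I*pi/9)) + 1*(1)*conj(exp(-2*I*pi/9)) + 1*(1)*conj(exp(2*I*pi/3)) + 1*(1)*conj(exp(-4*I*pi/9)) + 1*(1)*conj(exp(4*I*pi/9)) + 1*(1)*conj(exp(-2*I*pi/3)) + 1*(1)*conj(exp(2*I*pi/9)) + 1*(1)*conj(exp(-8*I*pi/9))
  = (1) + (exp(-8*I*pi/9)) + (exp(2*I*pi/9)) + (exp(-2*I*pi/3)) + (exp(4*I*pi/9)) + (exp(-4*I*pi/9)) + (exp(2*I*pi/3)) + (exp(-2*I*pi/9)) + (exp(8*I*pi/9))
  = 0.
(Exp terms are combined using exp(i*s)*conj(exp(i*t)) = exp(i*(s-t)), and sums of them are collapsed using the identity that for every m > 1 the m distinct m-th roots of unity sum to 0, e.g. 1 + exp(2*I*pi/3) + exp(-2*I*pi/3) = 0.)
Dividing by |G| = 9 gives 0/9 = 0, matching the row-orthogonality relation <chi_0, chi_4> = [chi_0 = chi_4].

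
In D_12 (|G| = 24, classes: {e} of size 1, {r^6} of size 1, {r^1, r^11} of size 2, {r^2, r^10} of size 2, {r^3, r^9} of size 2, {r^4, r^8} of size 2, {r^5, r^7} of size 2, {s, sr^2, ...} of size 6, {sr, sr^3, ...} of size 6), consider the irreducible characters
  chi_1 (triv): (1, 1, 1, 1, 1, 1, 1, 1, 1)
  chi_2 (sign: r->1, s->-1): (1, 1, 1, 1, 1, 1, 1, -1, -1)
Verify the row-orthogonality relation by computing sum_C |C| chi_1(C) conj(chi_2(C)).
Sum = 0; so <chi_1, chi_2> = 0 (distinct irreducibles are orthogonal).

Compute term by term over conjugacy classes (|C| * chi_1(C) * conj(chi_2(C))):
  1*(1)*conj(1) + 1*(1)*conj(1) + 2*(1)*conj(1) + 2*(1)*conj(1) + 2*(1)*conj(1) + 2*(1)*conj(1) + 2*(1)*conj(1) + 6*(1)*conj(-1) + 6*(1)*conj(-1)
  = (1) + (1) + (2) + (2) + (2) + (2) + (2) + (-6) + (-6)
  = 0.
Dividing by |G| = 24 gives 0/24 = 0, matching the row-orthogonality relation <chi_1, chi_2> = [chi_1 = chi_2].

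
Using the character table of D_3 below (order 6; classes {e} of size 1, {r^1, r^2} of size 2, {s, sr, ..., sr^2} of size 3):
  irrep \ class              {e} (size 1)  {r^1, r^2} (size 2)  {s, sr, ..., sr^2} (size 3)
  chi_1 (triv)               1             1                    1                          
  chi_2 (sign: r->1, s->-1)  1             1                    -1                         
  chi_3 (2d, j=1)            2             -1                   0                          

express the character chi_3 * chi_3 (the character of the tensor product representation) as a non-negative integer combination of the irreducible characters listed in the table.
chi_3 tensor chi_3 = chi_1 + chi_2 + chi_3 (all other irreducibles have multiplicity 0).

Reasoning: The character of a tensor product is the pointwise product (chi_3 * chi_3)(C) = chi_3(C) * chi_3(C):
  {e}: (2)*(2), {r^1, r^2}: (-1)*(-1), {s, sr, ..., sr^2}: (0)*(0)
so (chi_3 * chi_3) takes values
  {e} -> 4, {r^1, r^2} -> 1, {s, sr, ..., sr^2} -> 0.
Now take the inner product of this character with each irreducible chi from the table, <chi_3*chi_3, chi> = (1/6) sum_C |C| (chi_3*chi_3)(C) conj(chi(C)):
  <chi_3*chi_3, chi_1> = (1/6)[1*(4)*conj(1) + 2*(1)*conj(1) + 3*(0)*conj(1)]
      = (1/6)[(4) + (2) + (0)] = 6/6 = 1
  <chi_3*chi_3, chi_2> = (1/6)[1*(4)*conj(1) + 2*(1)*conj(1) + 3*(0)*conj(-1)]
      = (1/6)[(4) + (2) + (0)] = 6/6 = 1
  <chi_3*chi_3, chi_3> = (1/6)[1*(4)*conj(2) + 2*(1)*conj(-1) + 3*(0)*conj(0)]
      = (1/6)[(8) + (-2) + (0)] = 6/6 = 1
Hence the multiplicities are chi_1: 1, chi_2: 1, chi_3: 1. Dimension check: dim(chi_3)*dim(chi_3) = 2*2 = 4 and sum (mult * dim) = 1*1 + 1*1 + 1*2 = 4.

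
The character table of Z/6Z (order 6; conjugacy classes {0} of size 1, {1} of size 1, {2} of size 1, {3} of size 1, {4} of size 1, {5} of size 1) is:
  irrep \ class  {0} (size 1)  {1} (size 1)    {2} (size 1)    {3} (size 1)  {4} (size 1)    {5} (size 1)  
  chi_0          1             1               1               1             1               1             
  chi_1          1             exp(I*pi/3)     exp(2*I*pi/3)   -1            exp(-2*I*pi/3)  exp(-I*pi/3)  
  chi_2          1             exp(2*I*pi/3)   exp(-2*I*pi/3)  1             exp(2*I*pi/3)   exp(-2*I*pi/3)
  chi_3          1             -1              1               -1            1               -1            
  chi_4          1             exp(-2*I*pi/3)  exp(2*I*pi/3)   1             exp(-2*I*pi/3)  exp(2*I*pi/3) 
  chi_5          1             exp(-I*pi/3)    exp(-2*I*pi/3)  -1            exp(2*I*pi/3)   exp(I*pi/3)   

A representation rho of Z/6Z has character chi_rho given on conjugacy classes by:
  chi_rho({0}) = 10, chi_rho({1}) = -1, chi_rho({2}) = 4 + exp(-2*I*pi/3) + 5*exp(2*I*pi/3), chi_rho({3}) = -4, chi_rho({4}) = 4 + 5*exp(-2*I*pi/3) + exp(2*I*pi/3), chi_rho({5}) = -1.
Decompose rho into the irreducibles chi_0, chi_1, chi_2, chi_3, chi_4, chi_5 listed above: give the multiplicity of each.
Multiplicities: chi_0: 1, chi_1: 3, chi_2: 0, chi_3: 3, chi_4: 2, chi_5: 1.

Derivation: Use <chi_rho, chi> = (1/|G|) sum_C |C| * chi_rho(C) * conj(chi(C)) with |G| = 6 for each irreducible chi in the table:
  <chi_rho, chi_0> = (1/6)[1*(10)*conj(1) + 1*(-1)*conj(1) + 1*(4 + exp(-2*I*pi/3) + 5*exp(2*I*pi/3))*conj(1) + 1*(-4)*conj(1) + 1*(4 + 5*exp(-2*I*pi/3) + exp(2*I*pi/3))*conj(1) + 1*(-1)*conj(1)]
      = (1/6)[(10) + (-1) + (4 + exp(-2*I*pi/3) + 5*exp(2*I*pi/3)) + (-4) + (4 + 5*exp(-2*I*pi/3) + exp(2*I*pi/3)) + (-1)] = 6/6 = 1
  <chi_rho, chi_1> = (1/6)[1*(10)*conj(1) + 1*(-1)*conj(exp(I*pi/3)) + 1*(4 + exp(-2*I*pi/3) + 5*exp(2*I*pi/3))*conj(exp(2*I*pi/3)) + 1*(-4)*conj(-1) + 1*(4 + 5*exp(-2*I*pi/3) + exp(2*I*pi/3))*conj(exp(-2*I*pi/3)) + 1*(-1)*conj(exp(-I*pi/3))]
      = (1/6)[(10) + (1 + exp(-2*I*pi/3) - 2*exp(-I*pi/3)) + (5 + 4*exp(-2*I*pi/3) + exp(2*I*pi/3)) + (4) + (5 + exp(-2*I*pi/3) + 4*exp(2*I*pi/3)) + (1 - 2*exp(I*pi/3) + exp(2*I*pi/3))] = 18/6 = 3
  <chi_rho, chi_2> = (1/6)[1*(10)*conj(1) + 1*(-1)*conj(exp(2*I*pi/3)) + 1*(4 + exp(-2*I*pi/3) + 5*exp(2*I*pi/3))*conj(exp(-2*I*pi/3)) + 1*(-4)*conj(1) + 1*(4 + 5*exp(-2*I*pi/3) + exp(2*I*pi/3))*conj(exp(2*I*pi/3)) + 1*(-1)*conj(exp(-2*I*pi/3))]
      = (1/6)[(10) + (-1 + 3*exp(-I*pi/3) + 2*exp(2*I*pi/3) - 2*exp(-2*I*pi/3)) + (1 + 5*exp(-2*I*pi/3) + 4*exp(2*I*pi/3)) + (-4) + (1 + 4*exp(-2*I*pi/3) + 5*exp(2*I*pi/3)) + (-1 + 2*exp(-2*I*pi/3) - 2*exp(2*I*pi/3) + 3*exp(I*pi/3))] = 0/6 = 0
  <chi_rho, chi_3> = (1/6)[1*(10)*conj(1) + 1*(-1)*conj(-1) + 1*(4 + exp(-2*I*pi/3) + 5*exp(2*I*pi/3))*conj(1) + 1*(-4)*conj(-1) + 1*(4 + 5*exp(-2*I*pi/3) + exp(2*I*pi/3))*conj(1) + 1*(-1)*conj(-1)]
      = (1/6)[(10) + (1) + (4 + exp(-2*I*pi/3) + 5*exp(2*I*pi/3)) + (4) + (4 + 5*exp(-2*I*pi/3) + exp(2*I*pi/3)) + (1)] = 18/6 = 3
  <chi_rho, chi_4> = (1/6)[1*(10)*conj(1) + 1*(-1)*conj(exp(-2*I*pi/3)) + 1*(4 + exp(-2*I*pi/3) + 5*exp(2*I*pi/3))*conj(exp(2*I*pi/3)) + 1*(-4)*conj(1) + 1*(4 + 5*exp(-2*I*pi/3) + exp(2*I*pi/3))*conj(exp(-2*I*pi/3)) + 1*(-1)*conj(exp(2*I*pi/3))]
      = (1/6)[(10) + (-1 - 2*exp(2*I*pi/3) + exp(I*pi/3)) + (5 + 4*exp(-2*I*pi/3) + exp(2*I*pi/3)) + (-4) + (5 + exp(-2*I*pi/3) + 4*exp(2*I*pi/3)) + (-1 + exp(-I*pi/3) - 2*exp(-2*I*pi/3))] = 12/6 = 2
  <chi_rho, chi_5> = (1/6)[1*(10)*conj(1) + 1*(-1)*conj(exp(-I*pi/3)) + 1*(4 + exp(-2*I*pi/3) + 5*exp(2*I*pi/3))*conj(exp(-2*I*pi/3)) + 1*(-4)*conj(-1) + 1*(4 + 5*exp(-2*I*pi/3) + exp(2*I*pi/3))*conj(exp(2*I*pi/3)) + 1*(-1)*conj(exp(I*pi/3))]
      = (1/6)[(10) + (1 - 2*exp(I*pi/3) + 2*exp(-I*pi/3) + 3*exp(2*I*pi/3)) + (1 + 5*exp(-2*I*pi/3) + 4*exp(2*I*pi/3)) + (4) + (1 + 4*exp(-2*I*pi/3) + 5*exp(2*I*pi/3)) + (1 + 3*exp(-2*I*pi/3) - 2*exp(-I*pi/3) + 2*exp(I*pi/3))] = 6/6 = 1
(Exp terms are combined using exp(i*s)*conj(exp(i*t)) = exp(i*(s-t)), and sums of them are collapsed using the identity that for every m > 1 the m distinct m-th roots of unity sum to 0, e.g. 1 + exp(2*I*pi/3) + exp(-2*I*pi/3) = 0.)
Dimension check: dim(rho) = sum (mult * dim) = 1*1 + 3*1 + 0*1 + 3*1 + 2*1 + 1*1 = 10 = chi_rho(e) = 10.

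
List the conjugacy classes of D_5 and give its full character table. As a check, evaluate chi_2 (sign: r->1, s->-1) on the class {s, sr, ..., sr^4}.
Conjugacy classes: {e} of size 1, {r^1, r^4} of size 2, {r^2, r^3} of size 2, {s, sr, ..., sr^4} of size 5.
Character table:
  irrep \ class              {e} (size 1)  {r^1, r^4} (size 2)  {r^2, r^3} (size 2)  {s, sr, ..., sr^4} (size 5)
  chi_1 (triv)               1             1                    1                    1                          
  chi_2 (sign: r->1, s->-1)  1             1                    1                    -1                         
  chi_3 (2d, j=1)            2             -1/2 + sqrt(5)/2     -sqrt(5)/2 - 1/2     0                          
  chi_4 (2d, j=2)            2             -sqrt(5)/2 - 1/2     -1/2 + sqrt(5)/2     0                          

Spot check: chi_2 (sign: r->1, s->-1) on {s, sr, ..., sr^4} = -1.

D_5 has order 2*5 = 10 with 4 conjugacy classes, hence 4 irreducibles. Sum of squared dims 1 + 1 + 4 + 4 = 10 = |G|. Linear characters come from the abelianisation; the 2-dimensional irreps have character r^k -> 2*cos(2*pi*j*k/5), reflections -> 0.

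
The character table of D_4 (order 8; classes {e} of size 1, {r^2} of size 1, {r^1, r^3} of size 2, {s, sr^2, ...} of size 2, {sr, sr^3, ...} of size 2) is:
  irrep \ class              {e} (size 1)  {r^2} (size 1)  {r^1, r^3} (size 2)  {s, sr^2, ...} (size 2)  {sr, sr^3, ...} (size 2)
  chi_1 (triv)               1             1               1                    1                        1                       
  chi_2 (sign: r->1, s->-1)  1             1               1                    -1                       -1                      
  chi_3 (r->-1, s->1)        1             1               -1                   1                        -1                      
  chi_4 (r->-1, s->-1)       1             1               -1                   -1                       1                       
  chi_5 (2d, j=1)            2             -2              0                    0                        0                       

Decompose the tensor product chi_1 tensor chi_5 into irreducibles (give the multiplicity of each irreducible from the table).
chi_1 tensor chi_5 = chi_5 (all other irreducibles have multiplicity 0).

Justification: The character of a tensor product is the pointwise product (chi_1 * chi_5)(C) = chi_1(C) * chi_5(C):
  {e}: (1)*(2), {r^2}: (1)*(-2), {r^1, r^3}: (1)*(0), {s, sr^2, ...}: (1)*(0), {sr, sr^3, ...}: (1)*(0)
so (chi_1 * chi_5) takes values
  {e} -> 2, {r^2} -> -2, {r^1, r^3} -> 0, {s, sr^2, ...} -> 0, {sr, sr^3, ...} -> 0.
Now take the inner product of this character with each irreducible chi from the table, <chi_1*chi_5, chi> = (1/8) sum_C |C| (chi_1*chi_5)(C) conj(chi(C)):
  <chi_1*chi_5, chi_1> = (1/8)[1*(2)*conj(1) + 1*(-2)*conj(1) + 2*(0)*conj(1) + 2*(0)*conj(1) + 2*(0)*conj(1)]
      = (1/8)[(2) + (-2) + (0) + (0) + (0)] = 0/8 = 0
  <chi_1*chi_5, chi_2> = (1/8)[1*(2)*conj(1) + 1*(-2)*conj(1) + 2*(0)*conj(1) + 2*(0)*conj(-1) + 2*(0)*conj(-1)]
      = (1/8)[(2) + (-2) + (0) + (0) + (0)] = 0/8 = 0
  <chi_1*chi_5, chi_3> = (1/8)[1*(2)*conj(1) + 1*(-2)*conj(1) + 2*(0)*conj(-1) + 2*(0)*conj(1) + 2*(0)*conj(-1)]
      = (1/8)[(2) + (-2) + (0) + (0) + (0)] = 0/8 = 0
  <chi_1*chi_5, chi_4> = (1/8)[1*(2)*conj(1) + 1*(-2)*conj(1) + 2*(0)*conj(-1) + 2*(0)*conj(-1) + 2*(0)*conj(1)]
      = (1/8)[(2) + (-2) + (0) + (0) + (0)] = 0/8 = 0
  <chi_1*chi_5, chi_5> = (1/8)[1*(2)*conj(2) + 1*(-2)*conj(-2) + 2*(0)*conj(0) + 2*(0)*conj(0) + 2*(0)*conj(0)]
      = (1/8)[(4) + (4) + (0) + (0) + (0)] = 8/8 = 1
Hence the multiplicities are chi_5: 1. Dimension check: dim(chi_1)*dim(chi_5) = 1*2 = 2 and sum (mult * dim) = 1*2 = 2.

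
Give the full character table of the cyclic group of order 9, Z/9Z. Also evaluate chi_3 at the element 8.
Character table of Z/9Z (irreps indexed chi_0,...,chi_8 with chi_k(m) = zeta_9^(k*m), zeta_9 = exp(2*pi*i/9)):
  irrep \ class  {0} (size 1)  {1} (size 1)    {2} (size 1)    {3} (size 1)    {4} (size 1)    {5} (size 1)    {6} (size 1)    {7} (size 1)    {8} (size 1)  
  chi_0          1             1               1               1               1               1               1               1               1             
  chi_1          1             exp(2*I*pi/9)   exp(4*I*pi/9)   exp(2*I*pi/3)   exp(8*I*pi/9)   exp(-8*I*pi/9)  exp(-2*I*pi/3)  exp(-4*I*pi/9)  exp(-2*I*pi/9)
  chi_2          1             exp(4*I*pi/9)   exp(8*I*pi/9)   exp(-2*I*pi/3)  exp(-2*I*pi/9)  exp(2*I*pi/9)   exp(2*I*pi/3)   exp(-8*I*pi/9)  exp(-4*I*pi/9)
  chi_3          1             exp(2*I*pi/3)   exp(-2*I*pi/3)  1               exp(2*I*pi/3)   exp(-2*I*pi/3)  1               exp(2*I*pi/3)   exp(-2*I*pi/3)
  chi_4          1             exp(8*I*pi/9)   exp(-2*I*pi/9)  exp(2*I*pi/3)   exp(-4*I*pi/9)  exp(4*I*pi/9)   exp(-2*I*pi/3)  exp(2*I*pi/9)   exp(-8*I*pi/9)
  chi_5          1             exp(-8*I*pi/9)  exp(2*I*pi/9)   exp(-2*I*pi/3)  exp(4*I*pi/9)   exp(-4*I*pi/9)  exp(2*I*pi/3)   exp(-2*I*pi/9)  exp(8*I*pi/9) 
  chi_6          1             exp(-2*I*pi/3)  exp(2*I*pi/3)   1               exp(-2*I*pi/3)  exp(2*I*pi/3)   1               exp(-2*I*pi/3)  exp(2*I*pi/3) 
  chi_7          1             exp(-4*I*pi/9)  exp(-8*I*pi/9)  exp(2*I*pi/3)   exp(2*I*pi/9)   exp(-2*I*pi/9)  exp(-2*I*pi/3)  exp(8*I*pi/9)   exp(4*I*pi/9) 
  chi_8          1             exp(-2*I*pi/9)  exp(-4*I*pi/9)  exp(-2*I*pi/3)  exp(-8*I*pi/9)  exp(8*I*pi/9)   exp(2*I*pi/3)   exp(4*I*pi/9)   exp(2*I*pi/9) 

Spot check: chi_3(8) = zeta_9^(3*8) = zeta_9^24 = exp(-2*I*pi/3).

Proof sketch: Z/9Z is abelian, so all 9 irreducible complex representations are 1-dimensional. They are given by chi_k(m) = zeta_9^(k*m) for k = 0,...,8. Row orthogonality: sum_m chi_k(m) conj(chi_l(m)) = 9 * [k = l].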